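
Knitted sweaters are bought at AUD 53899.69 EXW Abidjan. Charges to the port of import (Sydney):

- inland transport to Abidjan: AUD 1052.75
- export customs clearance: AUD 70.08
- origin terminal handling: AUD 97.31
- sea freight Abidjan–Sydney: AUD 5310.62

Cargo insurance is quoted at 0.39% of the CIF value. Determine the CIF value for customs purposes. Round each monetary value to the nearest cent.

Let C be the CIF value. C = EXW price + pre-shipment costs + freight + 0.39% × C
C − 0.39% × C = 53899.69 + 1052.75 + 70.08 + 97.31 + 5310.62
0.9961 × C = 60430.45
C = 60430.45 / 0.9961 = 60667.05
Insurance premium = 0.39% × 60667.05 = 236.60

CIF value: AUD 60667.05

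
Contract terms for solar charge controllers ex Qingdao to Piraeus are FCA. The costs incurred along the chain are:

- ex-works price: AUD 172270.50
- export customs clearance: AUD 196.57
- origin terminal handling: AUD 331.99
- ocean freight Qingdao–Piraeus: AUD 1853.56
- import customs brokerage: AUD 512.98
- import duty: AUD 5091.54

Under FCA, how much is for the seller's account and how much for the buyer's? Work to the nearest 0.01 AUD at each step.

Seller: AUD 172467.07; buyer: AUD 7790.07

FCA: the seller delivers export-cleared goods to the carrier; the buyer bears costs from that point.
Seller's account: goods 172270.50 + export clearance 196.57 = 172467.07
Buyer's account: origin terminal 331.99 + freight 1853.56 + brokerage 512.98 + duty 5091.54 = 7790.07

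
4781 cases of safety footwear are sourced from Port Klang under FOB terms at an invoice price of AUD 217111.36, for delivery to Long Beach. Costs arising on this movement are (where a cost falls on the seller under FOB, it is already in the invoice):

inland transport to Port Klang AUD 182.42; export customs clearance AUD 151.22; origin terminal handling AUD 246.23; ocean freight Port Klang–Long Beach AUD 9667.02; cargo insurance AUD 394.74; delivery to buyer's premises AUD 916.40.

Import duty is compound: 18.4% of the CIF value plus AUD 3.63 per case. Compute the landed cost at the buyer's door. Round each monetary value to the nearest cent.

FOB: the seller bears costs until goods are on board at the origin port; the buyer bears freight, insurance and all costs thereafter.
Already in the invoice (seller's account under FOB): inland to port, export clearance, origin terminal — exclude.
CIF value = FOB price + freight + insurance = 217111.36 + 9667.02 + 394.74 = 227173.12
Ad valorem component: 227173.12 × 18.4% = 41799.85
Specific component: 4781 × 3.63 = 17355.03
Import duty = 41799.85 + 17355.03 = 59154.88
Buyer bears: freight 9667.02 + insurance 394.74 + delivery 916.40 + duty 59154.88 = 70133.04
Landed cost = invoice 217111.36 + 70133.04 = 287244.40

Total landed cost: AUD 287244.40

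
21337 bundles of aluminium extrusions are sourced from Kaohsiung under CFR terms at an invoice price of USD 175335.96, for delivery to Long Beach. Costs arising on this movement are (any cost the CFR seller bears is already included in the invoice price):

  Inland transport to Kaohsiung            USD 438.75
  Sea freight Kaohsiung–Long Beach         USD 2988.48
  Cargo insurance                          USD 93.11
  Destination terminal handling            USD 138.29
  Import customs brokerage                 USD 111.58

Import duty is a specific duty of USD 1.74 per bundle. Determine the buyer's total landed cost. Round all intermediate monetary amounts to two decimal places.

Total landed cost: USD 212805.32

CFR: the seller pays costs through ocean freight to the destination port, but not insurance.
Already in the invoice (seller's account under CFR): inland to port, freight — exclude.
CIF value = CFR price + insurance = 175335.96 + 93.11 = 175429.07
Import duty = 21337 × 1.74 = 37126.38
Buyer bears: insurance 93.11 + destination terminal 138.29 + brokerage 111.58 + duty 37126.38 = 37469.36
Landed cost = invoice 175335.96 + 37469.36 = 212805.32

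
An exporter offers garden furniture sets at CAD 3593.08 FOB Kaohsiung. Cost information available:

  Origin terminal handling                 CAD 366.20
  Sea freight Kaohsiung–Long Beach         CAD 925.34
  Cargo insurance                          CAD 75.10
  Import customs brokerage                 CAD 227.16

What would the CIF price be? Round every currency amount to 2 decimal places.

Not relevant to the conversion: origin terminal — on the seller under both FOB and CIF; already in the FOB price and stays in the CIF price. brokerage — on the buyer under both terms; not part of either seller's price.
From FOB to CIF, the seller additionally bears: freight, insurance.
CIF price = 3593.08 + 925.34 + 75.10 = 4593.52

CIF price: CAD 4593.52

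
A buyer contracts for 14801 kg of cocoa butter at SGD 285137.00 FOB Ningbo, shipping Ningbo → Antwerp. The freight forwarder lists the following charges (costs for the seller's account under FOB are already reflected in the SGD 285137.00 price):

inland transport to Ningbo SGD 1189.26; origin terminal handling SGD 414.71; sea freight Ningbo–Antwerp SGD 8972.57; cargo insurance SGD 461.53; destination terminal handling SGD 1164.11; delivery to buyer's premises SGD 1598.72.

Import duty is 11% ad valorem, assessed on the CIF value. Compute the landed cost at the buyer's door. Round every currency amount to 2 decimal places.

FOB: the seller bears costs until goods are on board at the origin port; the buyer bears freight, insurance and all costs thereafter.
Already in the invoice (seller's account under FOB): inland to port, origin terminal — exclude.
CIF value = FOB price + freight + insurance = 285137.00 + 8972.57 + 461.53 = 294571.10
Import duty = 294571.10 × 11% = 32402.82
Buyer bears: freight 8972.57 + insurance 461.53 + destination terminal 1164.11 + delivery 1598.72 + duty 32402.82 = 44599.75
Landed cost = invoice 285137.00 + 44599.75 = 329736.75

Total landed cost: SGD 329736.75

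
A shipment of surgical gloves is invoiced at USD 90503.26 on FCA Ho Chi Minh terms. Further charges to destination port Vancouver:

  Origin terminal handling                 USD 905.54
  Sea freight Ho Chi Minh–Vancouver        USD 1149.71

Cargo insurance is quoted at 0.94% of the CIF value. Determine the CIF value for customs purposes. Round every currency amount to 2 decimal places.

CIF value: USD 93436.82

Let C be the CIF value. C = FCA price + pre-shipment costs + freight + 0.94% × C
C − 0.94% × C = 90503.26 + 905.54 + 1149.71
0.9906 × C = 92558.51
C = 92558.51 / 0.9906 = 93436.82
Insurance premium = 0.94% × 93436.82 = 878.31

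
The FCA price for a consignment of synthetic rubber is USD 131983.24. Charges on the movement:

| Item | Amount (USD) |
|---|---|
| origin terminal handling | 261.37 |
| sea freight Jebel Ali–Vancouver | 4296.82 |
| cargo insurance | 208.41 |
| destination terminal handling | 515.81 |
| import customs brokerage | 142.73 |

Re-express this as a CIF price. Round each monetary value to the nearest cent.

Not relevant to the conversion: destination terminal, brokerage — on the buyer under both terms; not part of either seller's price.
From FCA to CIF, the seller additionally bears: origin terminal, freight, insurance.
CIF price = 131983.24 + 261.37 + 4296.82 + 208.41 = 136749.84

CIF price: USD 136749.84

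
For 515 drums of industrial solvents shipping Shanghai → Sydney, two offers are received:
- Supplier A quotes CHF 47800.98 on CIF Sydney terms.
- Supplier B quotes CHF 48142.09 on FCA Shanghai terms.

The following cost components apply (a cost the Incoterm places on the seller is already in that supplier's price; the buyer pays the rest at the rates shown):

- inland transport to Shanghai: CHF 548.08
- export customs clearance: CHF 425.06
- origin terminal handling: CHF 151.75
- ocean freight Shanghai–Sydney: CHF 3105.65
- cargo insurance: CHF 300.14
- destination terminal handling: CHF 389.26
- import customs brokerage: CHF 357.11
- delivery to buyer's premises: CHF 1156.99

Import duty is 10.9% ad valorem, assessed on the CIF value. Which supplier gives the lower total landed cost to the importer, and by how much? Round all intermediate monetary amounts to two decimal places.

Supplier A (CIF):
The CIF price already equals the CIF value: 47800.98
Import duty = 47800.98 × 10.9% = 5210.31
Buyer bears (A): 389.26 + 357.11 + 1156.99 = 1903.36
Landed cost (A) = invoice 47800.98 + 1903.36 + duty 5210.31 = 54914.65
Supplier B (FCA):
CIF value = FCA price + origin terminal + freight + insurance = 48142.09 + 151.75 + 3105.65 + 300.14 = 51699.63
Import duty = 51699.63 × 10.9% = 5635.26
Buyer bears (B): 151.75 + 3105.65 + 300.14 + 389.26 + 357.11 + 1156.99 = 5460.90
Landed cost (B) = invoice 48142.09 + 5460.90 + duty 5635.26 = 59238.25
Difference = |54914.65 − 59238.25| = 4323.60

Supplier A is cheaper by CHF 4323.60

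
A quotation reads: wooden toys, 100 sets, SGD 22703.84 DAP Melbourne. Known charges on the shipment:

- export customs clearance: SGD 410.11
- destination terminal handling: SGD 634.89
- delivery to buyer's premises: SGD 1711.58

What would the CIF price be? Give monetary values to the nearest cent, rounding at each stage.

Not relevant to the conversion: export clearance — on the seller under both DAP and CIF; already in the DAP price and stays in the CIF price.
From DAP to CIF, the seller no longer bears: destination terminal, delivery.
CIF price = 22703.84 − 634.89 − 1711.58 = 20357.37

CIF price: SGD 20357.37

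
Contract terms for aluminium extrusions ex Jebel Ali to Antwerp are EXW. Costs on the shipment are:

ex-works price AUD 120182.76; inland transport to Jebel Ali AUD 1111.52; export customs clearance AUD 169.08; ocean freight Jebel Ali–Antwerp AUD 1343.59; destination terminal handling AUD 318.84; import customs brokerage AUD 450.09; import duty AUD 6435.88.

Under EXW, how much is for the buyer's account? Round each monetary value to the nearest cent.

EXW: the seller makes goods available at their premises; the buyer bears all onward costs.
Seller's account: goods 120182.76 = 120182.76
Buyer's account: inland to port 1111.52 + export clearance 169.08 + freight 1343.59 + destination terminal 318.84 + brokerage 450.09 + duty 6435.88 = 9829.00

Buyer's account: AUD 9829.00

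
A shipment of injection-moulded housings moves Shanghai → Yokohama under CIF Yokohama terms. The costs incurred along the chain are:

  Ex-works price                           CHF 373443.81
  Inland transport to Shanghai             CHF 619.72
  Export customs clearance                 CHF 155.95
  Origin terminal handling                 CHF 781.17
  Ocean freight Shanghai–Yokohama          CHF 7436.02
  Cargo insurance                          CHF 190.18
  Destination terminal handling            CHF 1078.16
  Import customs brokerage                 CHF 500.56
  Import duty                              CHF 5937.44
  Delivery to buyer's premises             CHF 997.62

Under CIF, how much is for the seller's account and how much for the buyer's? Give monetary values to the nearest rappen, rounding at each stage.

CIF: the seller pays costs through ocean freight and marine insurance to the destination port.
Seller's account: goods 373443.81 + inland to port 619.72 + export clearance 155.95 + origin terminal 781.17 + freight 7436.02 + insurance 190.18 = 382626.85
Buyer's account: destination terminal 1078.16 + brokerage 500.56 + duty 5937.44 + delivery 997.62 = 8513.78

Seller: CHF 382626.85; buyer: CHF 8513.78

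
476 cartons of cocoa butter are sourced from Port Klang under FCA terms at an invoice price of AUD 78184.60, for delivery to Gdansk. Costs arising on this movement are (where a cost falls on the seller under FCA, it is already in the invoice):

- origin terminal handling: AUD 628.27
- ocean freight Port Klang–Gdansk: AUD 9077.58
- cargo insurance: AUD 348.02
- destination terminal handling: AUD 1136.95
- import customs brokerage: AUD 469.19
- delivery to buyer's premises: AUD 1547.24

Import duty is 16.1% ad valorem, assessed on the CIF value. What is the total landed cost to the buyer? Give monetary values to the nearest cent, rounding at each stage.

Total landed cost: AUD 105598.24

FCA: the seller delivers export-cleared goods to the carrier; the buyer bears costs from that point.
CIF value = FCA price + origin terminal + freight + insurance = 78184.60 + 628.27 + 9077.58 + 348.02 = 88238.47
Import duty = 88238.47 × 16.1% = 14206.39
Buyer bears: origin terminal 628.27 + freight 9077.58 + insurance 348.02 + destination terminal 1136.95 + brokerage 469.19 + delivery 1547.24 + duty 14206.39 = 27413.64
Landed cost = invoice 78184.60 + 27413.64 = 105598.24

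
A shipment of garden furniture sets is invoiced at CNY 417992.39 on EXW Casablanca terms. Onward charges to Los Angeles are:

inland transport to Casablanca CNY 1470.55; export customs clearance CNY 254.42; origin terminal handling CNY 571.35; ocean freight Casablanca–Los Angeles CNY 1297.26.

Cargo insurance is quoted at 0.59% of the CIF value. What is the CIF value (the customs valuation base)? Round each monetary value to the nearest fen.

CIF value: CNY 424088.09

Let C be the CIF value. C = EXW price + pre-shipment costs + freight + 0.59% × C
C − 0.59% × C = 417992.39 + 1470.55 + 254.42 + 571.35 + 1297.26
0.9941 × C = 421585.97
C = 421585.97 / 0.9941 = 424088.09
Insurance premium = 0.59% × 424088.09 = 2502.12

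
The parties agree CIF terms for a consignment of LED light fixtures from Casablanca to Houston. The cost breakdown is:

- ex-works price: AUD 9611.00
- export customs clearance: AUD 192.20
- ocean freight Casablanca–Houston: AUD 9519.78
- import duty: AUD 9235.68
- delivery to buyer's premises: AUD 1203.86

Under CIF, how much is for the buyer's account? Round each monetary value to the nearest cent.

CIF: the seller pays costs through ocean freight and marine insurance to the destination port.
Seller's account: goods 9611.00 + export clearance 192.20 + freight 9519.78 = 19322.98
Buyer's account: duty 9235.68 + delivery 1203.86 = 10439.54

Buyer's account: AUD 10439.54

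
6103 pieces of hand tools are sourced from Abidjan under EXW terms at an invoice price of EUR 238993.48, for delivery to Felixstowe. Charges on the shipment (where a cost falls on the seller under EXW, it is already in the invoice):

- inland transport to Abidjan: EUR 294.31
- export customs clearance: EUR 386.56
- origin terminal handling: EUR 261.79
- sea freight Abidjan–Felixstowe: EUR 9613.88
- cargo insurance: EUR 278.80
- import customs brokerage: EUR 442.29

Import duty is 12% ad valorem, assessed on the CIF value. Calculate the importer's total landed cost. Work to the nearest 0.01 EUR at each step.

EXW: the seller makes goods available at their premises; the buyer bears all onward costs.
CIF value = EXW price + inland to port + export clearance + origin terminal + freight + insurance = 238993.48 + 294.31 + 386.56 + 261.79 + 9613.88 + 278.80 = 249828.82
Import duty = 249828.82 × 12% = 29979.46
Buyer bears: inland to port 294.31 + export clearance 386.56 + origin terminal 261.79 + freight 9613.88 + insurance 278.80 + brokerage 442.29 + duty 29979.46 = 41257.09
Landed cost = invoice 238993.48 + 41257.09 = 280250.57

Total landed cost: EUR 280250.57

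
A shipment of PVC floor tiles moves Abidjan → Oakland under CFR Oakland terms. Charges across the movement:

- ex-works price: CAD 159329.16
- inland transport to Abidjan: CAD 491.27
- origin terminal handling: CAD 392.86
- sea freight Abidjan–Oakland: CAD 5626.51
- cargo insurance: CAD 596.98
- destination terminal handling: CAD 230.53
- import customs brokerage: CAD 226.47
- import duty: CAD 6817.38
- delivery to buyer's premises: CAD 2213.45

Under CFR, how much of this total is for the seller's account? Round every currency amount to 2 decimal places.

CFR: the seller pays costs through ocean freight to the destination port, but not insurance.
Seller's account: goods 159329.16 + inland to port 491.27 + origin terminal 392.86 + freight 5626.51 = 165839.80
Buyer's account: insurance 596.98 + destination terminal 230.53 + brokerage 226.47 + duty 6817.38 + delivery 2213.45 = 10084.81

Seller's account: CAD 165839.80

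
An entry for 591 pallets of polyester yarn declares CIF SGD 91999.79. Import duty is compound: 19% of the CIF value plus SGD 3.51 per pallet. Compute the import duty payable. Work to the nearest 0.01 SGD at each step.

Ad valorem component: 91999.79 × 19% = 17479.96
Specific component: 591 × 3.51 = 2074.41
Import duty = 17479.96 + 2074.41 = 19554.37

Import duty: SGD 19554.37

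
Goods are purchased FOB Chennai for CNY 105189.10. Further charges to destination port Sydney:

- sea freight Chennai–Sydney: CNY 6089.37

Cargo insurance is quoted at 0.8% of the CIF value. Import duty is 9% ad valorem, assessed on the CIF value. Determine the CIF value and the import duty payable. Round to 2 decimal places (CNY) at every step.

CIF value: CNY 112175.88; import duty: CNY 10095.83

Let C be the CIF value. C = FOB price + freight + 0.8% × C
C − 0.8% × C = 105189.10 + 6089.37
0.992 × C = 111278.47
C = 111278.47 / 0.992 = 112175.88
Insurance premium = 0.8% × 112175.88 = 897.41
Import duty = 112175.88 × 9% = 10095.83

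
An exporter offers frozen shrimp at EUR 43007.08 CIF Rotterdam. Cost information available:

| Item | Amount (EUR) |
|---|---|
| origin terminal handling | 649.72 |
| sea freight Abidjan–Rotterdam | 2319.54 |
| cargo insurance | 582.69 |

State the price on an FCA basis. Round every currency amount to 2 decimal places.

FCA price: EUR 39455.13

From CIF to FCA, the seller no longer bears: origin terminal, freight, insurance.
FCA price = 43007.08 − 649.72 − 2319.54 − 582.69 = 39455.13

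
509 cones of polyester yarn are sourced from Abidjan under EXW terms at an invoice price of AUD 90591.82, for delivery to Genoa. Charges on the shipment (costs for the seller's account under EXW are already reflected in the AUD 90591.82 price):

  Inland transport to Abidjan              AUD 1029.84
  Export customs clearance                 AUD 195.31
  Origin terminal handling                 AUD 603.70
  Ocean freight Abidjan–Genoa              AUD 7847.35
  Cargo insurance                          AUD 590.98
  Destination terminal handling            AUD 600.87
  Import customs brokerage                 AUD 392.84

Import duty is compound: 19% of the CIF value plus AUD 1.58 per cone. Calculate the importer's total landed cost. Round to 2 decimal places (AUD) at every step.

Total landed cost: AUD 121820.14

EXW: the seller makes goods available at their premises; the buyer bears all onward costs.
CIF value = EXW price + inland to port + export clearance + origin terminal + freight + insurance = 90591.82 + 1029.84 + 195.31 + 603.70 + 7847.35 + 590.98 = 100859.00
Ad valorem component: 100859.00 × 19% = 19163.21
Specific component: 509 × 1.58 = 804.22
Import duty = 19163.21 + 804.22 = 19967.43
Buyer bears: inland to port 1029.84 + export clearance 195.31 + origin terminal 603.70 + freight 7847.35 + insurance 590.98 + destination terminal 600.87 + brokerage 392.84 + duty 19967.43 = 31228.32
Landed cost = invoice 90591.82 + 31228.32 = 121820.14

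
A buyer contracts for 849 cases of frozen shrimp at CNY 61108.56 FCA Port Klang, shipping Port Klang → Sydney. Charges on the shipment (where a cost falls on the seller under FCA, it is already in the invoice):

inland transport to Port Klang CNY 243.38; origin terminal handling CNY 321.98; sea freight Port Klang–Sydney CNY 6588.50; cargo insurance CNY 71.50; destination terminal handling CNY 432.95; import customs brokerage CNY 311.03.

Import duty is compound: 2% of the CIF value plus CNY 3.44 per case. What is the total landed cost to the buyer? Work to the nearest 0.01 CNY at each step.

Total landed cost: CNY 73116.89

FCA: the seller delivers export-cleared goods to the carrier; the buyer bears costs from that point.
Already in the invoice (seller's account under FCA): inland to port — exclude.
CIF value = FCA price + origin terminal + freight + insurance = 61108.56 + 321.98 + 6588.50 + 71.50 = 68090.54
Ad valorem component: 68090.54 × 2% = 1361.81
Specific component: 849 × 3.44 = 2920.56
Import duty = 1361.81 + 2920.56 = 4282.37
Buyer bears: origin terminal 321.98 + freight 6588.50 + insurance 71.50 + destination terminal 432.95 + brokerage 311.03 + duty 4282.37 = 12008.33
Landed cost = invoice 61108.56 + 12008.33 = 73116.89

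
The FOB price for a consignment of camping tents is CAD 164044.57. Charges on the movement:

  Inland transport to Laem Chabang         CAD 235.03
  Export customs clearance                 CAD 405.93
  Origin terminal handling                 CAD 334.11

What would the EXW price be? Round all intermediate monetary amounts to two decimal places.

EXW price: CAD 163069.50

From FOB to EXW, the seller no longer bears: inland to port, export clearance, origin terminal.
EXW price = 164044.57 − 235.03 − 405.93 − 334.11 = 163069.50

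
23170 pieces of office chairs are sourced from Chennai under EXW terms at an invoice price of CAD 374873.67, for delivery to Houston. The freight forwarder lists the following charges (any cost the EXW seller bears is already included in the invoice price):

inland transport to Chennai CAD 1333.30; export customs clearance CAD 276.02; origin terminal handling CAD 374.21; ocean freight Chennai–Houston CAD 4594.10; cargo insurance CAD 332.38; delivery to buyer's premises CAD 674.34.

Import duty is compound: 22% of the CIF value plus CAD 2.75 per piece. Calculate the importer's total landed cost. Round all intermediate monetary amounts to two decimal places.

Total landed cost: CAD 530167.93

EXW: the seller makes goods available at their premises; the buyer bears all onward costs.
CIF value = EXW price + inland to port + export clearance + origin terminal + freight + insurance = 374873.67 + 1333.30 + 276.02 + 374.21 + 4594.10 + 332.38 = 381783.68
Ad valorem component: 381783.68 × 22% = 83992.41
Specific component: 23170 × 2.75 = 63717.50
Import duty = 83992.41 + 63717.50 = 147709.91
Buyer bears: inland to port 1333.30 + export clearance 276.02 + origin terminal 374.21 + freight 4594.10 + insurance 332.38 + delivery 674.34 + duty 147709.91 = 155294.26
Landed cost = invoice 374873.67 + 155294.26 = 530167.93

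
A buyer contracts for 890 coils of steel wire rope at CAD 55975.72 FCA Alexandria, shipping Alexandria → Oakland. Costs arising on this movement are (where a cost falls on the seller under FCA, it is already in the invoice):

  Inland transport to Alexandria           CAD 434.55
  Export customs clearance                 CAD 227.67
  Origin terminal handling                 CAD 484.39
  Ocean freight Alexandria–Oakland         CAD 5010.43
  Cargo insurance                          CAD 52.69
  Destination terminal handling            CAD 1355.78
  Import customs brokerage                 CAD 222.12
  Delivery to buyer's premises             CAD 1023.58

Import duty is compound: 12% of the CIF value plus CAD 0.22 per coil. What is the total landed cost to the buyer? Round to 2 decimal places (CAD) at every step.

Total landed cost: CAD 71703.30

FCA: the seller delivers export-cleared goods to the carrier; the buyer bears costs from that point.
Already in the invoice (seller's account under FCA): inland to port, export clearance — exclude.
CIF value = FCA price + origin terminal + freight + insurance = 55975.72 + 484.39 + 5010.43 + 52.69 = 61523.23
Ad valorem component: 61523.23 × 12% = 7382.79
Specific component: 890 × 0.22 = 195.80
Import duty = 7382.79 + 195.80 = 7578.59
Buyer bears: origin terminal 484.39 + freight 5010.43 + insurance 52.69 + destination terminal 1355.78 + brokerage 222.12 + delivery 1023.58 + duty 7578.59 = 15727.58
Landed cost = invoice 55975.72 + 15727.58 = 71703.30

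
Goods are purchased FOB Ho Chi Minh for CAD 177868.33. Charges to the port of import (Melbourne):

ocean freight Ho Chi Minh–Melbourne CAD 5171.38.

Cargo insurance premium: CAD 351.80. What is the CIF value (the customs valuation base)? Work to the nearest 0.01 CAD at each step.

CIF = FOB price + freight + insurance
CIF = 177868.33 + 5171.38 + 351.80 = 183391.51

CIF value: CAD 183391.51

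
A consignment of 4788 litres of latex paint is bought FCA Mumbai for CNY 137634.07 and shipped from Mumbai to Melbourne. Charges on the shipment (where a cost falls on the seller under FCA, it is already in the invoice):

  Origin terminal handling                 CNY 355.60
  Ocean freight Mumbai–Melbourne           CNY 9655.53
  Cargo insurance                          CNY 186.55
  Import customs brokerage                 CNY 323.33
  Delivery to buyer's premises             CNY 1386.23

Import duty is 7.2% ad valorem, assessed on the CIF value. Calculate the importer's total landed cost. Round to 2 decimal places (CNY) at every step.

FCA: the seller delivers export-cleared goods to the carrier; the buyer bears costs from that point.
CIF value = FCA price + origin terminal + freight + insurance = 137634.07 + 355.60 + 9655.53 + 186.55 = 147831.75
Import duty = 147831.75 × 7.2% = 10643.89
Buyer bears: origin terminal 355.60 + freight 9655.53 + insurance 186.55 + brokerage 323.33 + delivery 1386.23 + duty 10643.89 = 22551.13
Landed cost = invoice 137634.07 + 22551.13 = 160185.20

Total landed cost: CNY 160185.20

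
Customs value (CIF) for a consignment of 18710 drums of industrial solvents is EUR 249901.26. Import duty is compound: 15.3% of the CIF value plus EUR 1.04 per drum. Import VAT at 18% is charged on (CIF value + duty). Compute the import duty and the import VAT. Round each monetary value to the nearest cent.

Ad valorem component: 249901.26 × 15.3% = 38234.89
Specific component: 18710 × 1.04 = 19458.40
Import duty = 38234.89 + 19458.40 = 57693.29
VAT base = CIF + duty = 249901.26 + 57693.29 = 307594.55
Import VAT = 307594.55 × 18% = 55367.02

Import duty: EUR 57693.29; import VAT: EUR 55367.02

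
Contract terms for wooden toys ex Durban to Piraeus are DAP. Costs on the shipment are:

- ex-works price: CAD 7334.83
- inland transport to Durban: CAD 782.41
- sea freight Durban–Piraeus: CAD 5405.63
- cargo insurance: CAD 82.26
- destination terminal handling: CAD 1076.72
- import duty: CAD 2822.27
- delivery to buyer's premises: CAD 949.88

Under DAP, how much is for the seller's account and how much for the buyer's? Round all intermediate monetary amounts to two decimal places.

Seller: CAD 15631.73; buyer: CAD 2822.27

DAP: the seller bears all costs to the named destination except import duty and clearance.
Seller's account: goods 7334.83 + inland to port 782.41 + freight 5405.63 + insurance 82.26 + destination terminal 1076.72 + delivery 949.88 = 15631.73
Buyer's account: duty 2822.27 = 2822.27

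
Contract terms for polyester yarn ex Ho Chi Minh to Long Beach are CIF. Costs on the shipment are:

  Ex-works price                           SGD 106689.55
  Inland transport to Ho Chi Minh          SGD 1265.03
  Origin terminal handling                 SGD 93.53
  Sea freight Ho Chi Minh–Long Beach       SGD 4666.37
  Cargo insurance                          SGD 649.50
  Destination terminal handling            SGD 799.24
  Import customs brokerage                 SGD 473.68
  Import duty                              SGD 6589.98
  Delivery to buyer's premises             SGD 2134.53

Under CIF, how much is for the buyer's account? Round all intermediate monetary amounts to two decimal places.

Buyer's account: SGD 9997.43

CIF: the seller pays costs through ocean freight and marine insurance to the destination port.
Seller's account: goods 106689.55 + inland to port 1265.03 + origin terminal 93.53 + freight 4666.37 + insurance 649.50 = 113363.98
Buyer's account: destination terminal 799.24 + brokerage 473.68 + duty 6589.98 + delivery 2134.53 = 9997.43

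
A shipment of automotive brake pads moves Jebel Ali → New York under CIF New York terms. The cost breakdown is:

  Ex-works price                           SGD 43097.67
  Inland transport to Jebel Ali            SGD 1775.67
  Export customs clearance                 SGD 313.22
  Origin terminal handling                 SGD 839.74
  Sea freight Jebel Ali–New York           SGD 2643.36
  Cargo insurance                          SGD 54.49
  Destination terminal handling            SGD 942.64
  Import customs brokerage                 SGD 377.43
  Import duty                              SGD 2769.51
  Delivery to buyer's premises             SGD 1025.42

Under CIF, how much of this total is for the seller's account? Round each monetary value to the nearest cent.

Seller's account: SGD 48724.15

CIF: the seller pays costs through ocean freight and marine insurance to the destination port.
Seller's account: goods 43097.67 + inland to port 1775.67 + export clearance 313.22 + origin terminal 839.74 + freight 2643.36 + insurance 54.49 = 48724.15
Buyer's account: destination terminal 942.64 + brokerage 377.43 + duty 2769.51 + delivery 1025.42 = 5115.00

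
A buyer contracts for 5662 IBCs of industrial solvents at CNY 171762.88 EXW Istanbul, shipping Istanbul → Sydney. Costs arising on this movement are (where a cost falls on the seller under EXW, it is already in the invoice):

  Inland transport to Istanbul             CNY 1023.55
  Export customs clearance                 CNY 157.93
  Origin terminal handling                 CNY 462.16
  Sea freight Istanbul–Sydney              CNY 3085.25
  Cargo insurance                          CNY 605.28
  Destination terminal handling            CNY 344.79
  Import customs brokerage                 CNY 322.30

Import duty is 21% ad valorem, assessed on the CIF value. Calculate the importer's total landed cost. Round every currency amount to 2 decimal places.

Total landed cost: CNY 214954.52

EXW: the seller makes goods available at their premises; the buyer bears all onward costs.
CIF value = EXW price + inland to port + export clearance + origin terminal + freight + insurance = 171762.88 + 1023.55 + 157.93 + 462.16 + 3085.25 + 605.28 = 177097.05
Import duty = 177097.05 × 21% = 37190.38
Buyer bears: inland to port 1023.55 + export clearance 157.93 + origin terminal 462.16 + freight 3085.25 + insurance 605.28 + destination terminal 344.79 + brokerage 322.30 + duty 37190.38 = 43191.64
Landed cost = invoice 171762.88 + 43191.64 = 214954.52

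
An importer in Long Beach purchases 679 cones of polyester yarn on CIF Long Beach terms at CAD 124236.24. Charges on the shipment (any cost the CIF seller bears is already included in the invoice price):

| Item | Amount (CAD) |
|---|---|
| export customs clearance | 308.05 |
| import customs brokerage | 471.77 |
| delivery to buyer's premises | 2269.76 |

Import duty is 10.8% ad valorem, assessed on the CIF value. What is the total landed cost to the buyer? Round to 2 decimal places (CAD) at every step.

Total landed cost: CAD 140395.28

CIF: the seller pays costs through ocean freight and marine insurance to the destination port.
Already in the invoice (seller's account under CIF): export clearance — exclude.
The CIF price already equals the CIF value: 124236.24
Import duty = 124236.24 × 10.8% = 13417.51
Buyer bears: brokerage 471.77 + delivery 2269.76 + duty 13417.51 = 16159.04
Landed cost = invoice 124236.24 + 16159.04 = 140395.28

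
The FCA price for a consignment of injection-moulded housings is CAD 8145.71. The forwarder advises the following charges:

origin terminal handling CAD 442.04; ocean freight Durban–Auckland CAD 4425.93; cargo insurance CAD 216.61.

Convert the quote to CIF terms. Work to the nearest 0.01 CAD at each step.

CIF price: CAD 13230.29

From FCA to CIF, the seller additionally bears: origin terminal, freight, insurance.
CIF price = 8145.71 + 442.04 + 4425.93 + 216.61 = 13230.29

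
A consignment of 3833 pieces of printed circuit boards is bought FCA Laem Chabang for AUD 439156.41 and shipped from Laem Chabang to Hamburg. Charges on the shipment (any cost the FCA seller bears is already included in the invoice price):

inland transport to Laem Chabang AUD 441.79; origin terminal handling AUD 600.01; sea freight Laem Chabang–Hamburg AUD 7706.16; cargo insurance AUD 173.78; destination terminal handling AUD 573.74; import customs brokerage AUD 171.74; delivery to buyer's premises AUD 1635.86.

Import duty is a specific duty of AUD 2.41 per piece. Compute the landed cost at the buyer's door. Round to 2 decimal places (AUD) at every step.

FCA: the seller delivers export-cleared goods to the carrier; the buyer bears costs from that point.
Already in the invoice (seller's account under FCA): inland to port — exclude.
CIF value = FCA price + origin terminal + freight + insurance = 439156.41 + 600.01 + 7706.16 + 173.78 = 447636.36
Import duty = 3833 × 2.41 = 9237.53
Buyer bears: origin terminal 600.01 + freight 7706.16 + insurance 173.78 + destination terminal 573.74 + brokerage 171.74 + delivery 1635.86 + duty 9237.53 = 20098.82
Landed cost = invoice 439156.41 + 20098.82 = 459255.23

Total landed cost: AUD 459255.23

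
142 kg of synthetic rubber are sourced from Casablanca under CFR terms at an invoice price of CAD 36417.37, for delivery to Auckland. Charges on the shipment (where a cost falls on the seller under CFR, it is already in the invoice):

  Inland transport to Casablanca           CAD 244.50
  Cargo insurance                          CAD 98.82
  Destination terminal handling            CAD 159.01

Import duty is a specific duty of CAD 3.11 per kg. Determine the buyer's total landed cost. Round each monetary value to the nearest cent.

CFR: the seller pays costs through ocean freight to the destination port, but not insurance.
Already in the invoice (seller's account under CFR): inland to port — exclude.
CIF value = CFR price + insurance = 36417.37 + 98.82 = 36516.19
Import duty = 142 × 3.11 = 441.62
Buyer bears: insurance 98.82 + destination terminal 159.01 + duty 441.62 = 699.45
Landed cost = invoice 36417.37 + 699.45 = 37116.82

Total landed cost: CAD 37116.82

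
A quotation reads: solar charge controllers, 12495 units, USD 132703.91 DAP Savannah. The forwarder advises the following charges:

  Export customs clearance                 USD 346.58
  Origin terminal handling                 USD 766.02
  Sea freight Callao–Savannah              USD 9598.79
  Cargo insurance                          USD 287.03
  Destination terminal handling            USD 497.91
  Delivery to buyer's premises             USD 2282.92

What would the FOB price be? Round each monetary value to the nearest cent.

Not relevant to the conversion: origin terminal, export clearance — on the seller under both DAP and FOB; already in the DAP price and stays in the FOB price.
From DAP to FOB, the seller no longer bears: freight, insurance, destination terminal, delivery.
FOB price = 132703.91 − 9598.79 − 287.03 − 497.91 − 2282.92 = 120037.26

FOB price: USD 120037.26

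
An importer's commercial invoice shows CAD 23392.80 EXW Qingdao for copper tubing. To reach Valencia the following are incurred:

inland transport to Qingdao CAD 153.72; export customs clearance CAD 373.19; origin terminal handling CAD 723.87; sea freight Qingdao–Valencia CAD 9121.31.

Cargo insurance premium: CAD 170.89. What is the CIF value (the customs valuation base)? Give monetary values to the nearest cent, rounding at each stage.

CIF value: CAD 33935.78

CIF = EXW price + pre-shipment costs + freight + insurance
CIF = 23392.80 + 153.72 + 373.19 + 723.87 + 9121.31 + 170.89 = 33935.78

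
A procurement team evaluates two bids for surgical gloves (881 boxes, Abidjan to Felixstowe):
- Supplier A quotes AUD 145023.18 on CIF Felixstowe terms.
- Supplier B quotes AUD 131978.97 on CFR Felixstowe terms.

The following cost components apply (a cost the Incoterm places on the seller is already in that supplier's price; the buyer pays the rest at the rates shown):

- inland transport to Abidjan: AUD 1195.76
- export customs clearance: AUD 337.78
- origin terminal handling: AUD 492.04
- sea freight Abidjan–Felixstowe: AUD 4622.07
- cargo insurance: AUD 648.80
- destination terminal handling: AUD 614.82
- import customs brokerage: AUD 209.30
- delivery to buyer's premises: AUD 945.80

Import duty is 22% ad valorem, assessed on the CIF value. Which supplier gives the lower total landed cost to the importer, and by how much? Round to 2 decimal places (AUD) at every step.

Supplier B is cheaper by AUD 15122.40

Supplier A (CIF):
The CIF price already equals the CIF value: 145023.18
Import duty = 145023.18 × 22% = 31905.10
Buyer bears (A): 614.82 + 209.30 + 945.80 = 1769.92
Landed cost (A) = invoice 145023.18 + 1769.92 + duty 31905.10 = 178698.20
Supplier B (CFR):
CIF value = CFR price + insurance = 131978.97 + 648.80 = 132627.77
Import duty = 132627.77 × 22% = 29178.11
Buyer bears (B): 648.80 + 614.82 + 209.30 + 945.80 = 2418.72
Landed cost (B) = invoice 131978.97 + 2418.72 + duty 29178.11 = 163575.80
Difference = |178698.20 − 163575.80| = 15122.40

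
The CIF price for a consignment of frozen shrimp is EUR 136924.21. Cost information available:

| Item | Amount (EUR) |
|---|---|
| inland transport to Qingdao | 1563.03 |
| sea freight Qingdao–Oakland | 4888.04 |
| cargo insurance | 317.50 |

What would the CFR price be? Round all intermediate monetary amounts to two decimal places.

Not relevant to the conversion: freight, inland to port — on the seller under both CIF and CFR; already in the CIF price and stays in the CFR price.
From CIF to CFR, the seller no longer bears: insurance.
CFR price = 136924.21 − 317.50 = 136606.71

CFR price: EUR 136606.71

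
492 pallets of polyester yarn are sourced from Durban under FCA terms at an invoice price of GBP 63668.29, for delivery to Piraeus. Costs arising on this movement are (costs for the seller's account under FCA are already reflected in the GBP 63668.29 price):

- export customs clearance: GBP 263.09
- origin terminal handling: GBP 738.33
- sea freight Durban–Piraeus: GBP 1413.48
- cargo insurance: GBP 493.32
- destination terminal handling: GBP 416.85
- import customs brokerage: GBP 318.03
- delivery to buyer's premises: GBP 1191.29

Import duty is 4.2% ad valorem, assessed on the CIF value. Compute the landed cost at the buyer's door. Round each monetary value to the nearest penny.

Total landed cost: GBP 71024.75

FCA: the seller delivers export-cleared goods to the carrier; the buyer bears costs from that point.
Already in the invoice (seller's account under FCA): export clearance — exclude.
CIF value = FCA price + origin terminal + freight + insurance = 63668.29 + 738.33 + 1413.48 + 493.32 = 66313.42
Import duty = 66313.42 × 4.2% = 2785.16
Buyer bears: origin terminal 738.33 + freight 1413.48 + insurance 493.32 + destination terminal 416.85 + brokerage 318.03 + delivery 1191.29 + duty 2785.16 = 7356.46
Landed cost = invoice 63668.29 + 7356.46 = 71024.75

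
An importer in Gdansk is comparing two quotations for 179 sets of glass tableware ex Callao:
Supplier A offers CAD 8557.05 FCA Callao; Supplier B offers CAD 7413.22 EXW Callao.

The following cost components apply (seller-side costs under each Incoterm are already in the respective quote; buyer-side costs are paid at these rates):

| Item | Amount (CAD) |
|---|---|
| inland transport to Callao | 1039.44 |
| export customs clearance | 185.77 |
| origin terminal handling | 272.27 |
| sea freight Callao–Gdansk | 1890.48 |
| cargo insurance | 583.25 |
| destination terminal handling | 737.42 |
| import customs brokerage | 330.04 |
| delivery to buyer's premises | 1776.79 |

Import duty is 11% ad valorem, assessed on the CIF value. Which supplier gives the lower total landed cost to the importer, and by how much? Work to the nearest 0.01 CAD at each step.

Supplier A (FCA):
CIF value = FCA price + origin terminal + freight + insurance = 8557.05 + 272.27 + 1890.48 + 583.25 = 11303.05
Import duty = 11303.05 × 11% = 1243.34
Buyer bears (A): 272.27 + 1890.48 + 583.25 + 737.42 + 330.04 + 1776.79 = 5590.25
Landed cost (A) = invoice 8557.05 + 5590.25 + duty 1243.34 = 15390.64
Supplier B (EXW):
CIF value = EXW price + inland to port + export clearance + origin terminal + freight + insurance = 7413.22 + 1039.44 + 185.77 + 272.27 + 1890.48 + 583.25 = 11384.43
Import duty = 11384.43 × 11% = 1252.29
Buyer bears (B): 1039.44 + 185.77 + 272.27 + 1890.48 + 583.25 + 737.42 + 330.04 + 1776.79 = 6815.46
Landed cost (B) = invoice 7413.22 + 6815.46 + duty 1252.29 = 15480.97
Difference = |15390.64 − 15480.97| = 90.33

Supplier A is cheaper by CAD 90.33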